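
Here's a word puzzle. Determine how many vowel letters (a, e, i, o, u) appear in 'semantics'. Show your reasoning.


Vowels in 'semantics': e, a, i = 3 vowels.

3


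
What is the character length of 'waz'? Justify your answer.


Spell out 'waz' and number each letter: w(1), a(2), z(3). Total: 3 letters.

3


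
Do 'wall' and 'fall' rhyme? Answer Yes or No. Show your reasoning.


Rime (stressed vowel + following sounds) of 'wall': -all = /ɔːl/
Rime of 'fall': -all = /ɔːl/
/ɔːl/ and /ɔːl/ are the same ending sound, so the words rhyme.

Yes


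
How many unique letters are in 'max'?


Unique letters in 'max': {a, m, x} = 3 distinct letters.

3


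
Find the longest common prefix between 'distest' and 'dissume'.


Compare from the start: 3 characters match: 'dis'. Mismatch at position 4: 't' vs 's'.

dis


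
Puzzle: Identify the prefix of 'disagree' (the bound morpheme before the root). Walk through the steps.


The word 'disagree' = 'dis' (prefix) + 'agree' (root). The prefix is 'dis'.

dis


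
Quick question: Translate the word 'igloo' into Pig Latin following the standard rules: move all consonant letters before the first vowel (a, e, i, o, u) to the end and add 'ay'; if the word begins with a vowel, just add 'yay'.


'igloo' starts with a vowel, so add 'yay': 'iglooyay'.

iglooyay


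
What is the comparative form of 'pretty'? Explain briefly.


Apply comparative formation (consonant + y: change y to i, add -er): 'pretty' -> 'prettier'.

prettier


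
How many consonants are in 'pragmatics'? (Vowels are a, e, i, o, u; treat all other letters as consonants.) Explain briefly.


Consonants in 'pragmatics': p, r, g, m, t, c, s = 7 consonants.

7


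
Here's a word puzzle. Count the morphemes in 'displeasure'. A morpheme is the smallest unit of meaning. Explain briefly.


Decomposition: dis- (prefix) + please (root) + -ure (suffix) = 3 morpheme(s)

3 morphemes


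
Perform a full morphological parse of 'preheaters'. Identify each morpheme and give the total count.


Step 1: Identify prefix: 'pre' (meaning: before)
Step 2: Identify root: 'heat'
Step 3: Identify suffix(es): 'er, s'
Decomposition: pre- (prefix: before) + heat (root) + -er (suffix: one who) + -s (plural)
Total morphemes: 4

4 morphemes (pre- (prefix: before) + heat (root) + -er (suffix: one who) + -s (plural))


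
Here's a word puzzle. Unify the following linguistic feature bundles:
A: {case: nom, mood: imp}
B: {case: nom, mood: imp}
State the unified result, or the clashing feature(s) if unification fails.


Compare features:
case: A=nom vs B=nom -> unified: nom
mood: A=imp vs B=imp -> unified: imp
No clashes found.

Unified: {case: nom, mood: imp}


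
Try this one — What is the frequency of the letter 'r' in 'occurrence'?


Letter 'r' in 'occurrence': found at position(s) 5, 6 = 2 occurrence(s).

2


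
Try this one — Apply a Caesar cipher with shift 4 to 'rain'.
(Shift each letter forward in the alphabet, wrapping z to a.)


Shift each letter by 4: r -> v, a -> e, i -> m, n -> r. Result: 'vemr'.

vemr


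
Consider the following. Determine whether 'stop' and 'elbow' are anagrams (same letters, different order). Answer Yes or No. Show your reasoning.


Sorted letters of 'stop': 'opst'
Sorted letters of 'elbow': 'below'
They do not match.

No


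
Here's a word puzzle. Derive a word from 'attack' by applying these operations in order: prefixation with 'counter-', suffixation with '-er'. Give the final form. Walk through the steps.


Step 1: Add prefix 'counter-' to 'attack' = 'counterattack'
Step 2: Add suffix '-er' to 'counterattack' = 'counterattacker'

counterattacker


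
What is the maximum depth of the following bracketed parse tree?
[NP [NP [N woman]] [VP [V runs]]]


Count bracket nesting levels:
'[' at pos 0: depth = 1
'[' at pos 4: depth = 2
'[' at pos 8: depth = 3
'[' at pos 19: depth = 2
'[' at pos 23: depth = 3
Maximum depth reached: 3

3


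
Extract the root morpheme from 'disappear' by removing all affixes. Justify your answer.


Remove prefix 'dis' from 'disappear' to get root 'appear'.

appear


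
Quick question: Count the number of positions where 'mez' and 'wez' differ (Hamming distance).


Alignment:
Position 1: 'm' vs 'w' = DIFFER
Position 2: 'e' vs 'e' = match
Position 3: 'z' vs 'z' = match
Total differences: 1

1


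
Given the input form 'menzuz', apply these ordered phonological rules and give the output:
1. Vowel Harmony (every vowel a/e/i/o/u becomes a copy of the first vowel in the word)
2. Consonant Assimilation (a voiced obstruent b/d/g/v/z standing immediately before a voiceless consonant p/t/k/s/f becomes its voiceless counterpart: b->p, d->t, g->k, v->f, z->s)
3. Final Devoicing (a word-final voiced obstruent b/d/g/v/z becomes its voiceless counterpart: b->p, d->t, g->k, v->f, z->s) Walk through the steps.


Starting form: 'menzuz'
Rule 1: Vowel Harmony: all vowels become 'e' (matching first vowel). 'menzuz' -> 'menzez'
Rule 2: Consonant Assimilation: no voiced obstruent (b/d/g/v/z) stands immediately before a voiceless consonant (p/t/k/s/f). No change.
Rule 3: Final Devoicing: word-final voiced obstruent 'z' becomes voiceless 's'. 'menzez' -> 'menzes'
Final form: 'menzes'

menzes


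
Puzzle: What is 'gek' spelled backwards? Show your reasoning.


Reverse 'gek' character by character: 'keg'.

keg


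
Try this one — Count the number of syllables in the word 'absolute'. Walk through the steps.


Break 'absolute' into syllables: ab-so-lute -> ab | so | lute = 3 syllables

3 syllables


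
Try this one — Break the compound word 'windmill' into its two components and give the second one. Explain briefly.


Split 'windmill' into 'wind' + 'mill'. The second part is 'mill'.

mill


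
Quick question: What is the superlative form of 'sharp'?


Apply superlative formation (add -est): 'sharp' -> 'sharpest'.

sharpest


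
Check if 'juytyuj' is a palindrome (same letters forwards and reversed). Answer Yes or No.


Forward: 'juytyuj'
Reversed: 'juytyuj'
They are identical.

Yes


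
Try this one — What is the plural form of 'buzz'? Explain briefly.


Apply rule: Add -es (sibilant/fricative ending). 'buzz' becomes 'buzzes'.

buzzes


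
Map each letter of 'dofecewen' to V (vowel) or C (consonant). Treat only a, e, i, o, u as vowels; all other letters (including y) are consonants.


Letter mapping: d = C, o = V, f = C, e = V, c = C, e = V, w = C, e = V, n = C.

CVCVCVCVC


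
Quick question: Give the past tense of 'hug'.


Apply rule: Double final consonant and add -ed. 'hug' becomes 'hugged'.

hugged


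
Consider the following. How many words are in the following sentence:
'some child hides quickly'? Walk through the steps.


Split into words: some | child | hides | quickly = 4 words.

4


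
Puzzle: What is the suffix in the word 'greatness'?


The word 'greatness' = 'great' (root) + '-ness' (suffix). The suffix is '-ness'.

ness


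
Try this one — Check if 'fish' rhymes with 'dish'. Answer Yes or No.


Rime (stressed vowel + following sounds) of 'fish': -ish = /ɪʃ/
Rime of 'dish': -ish = /ɪʃ/
/ɪʃ/ and /ɪʃ/ are the same ending sound, so the words rhyme.

Yes


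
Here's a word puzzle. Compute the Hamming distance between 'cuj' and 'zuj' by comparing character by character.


Alignment:
Position 1: 'c' vs 'z' = DIFFER
Position 2: 'u' vs 'u' = match
Position 3: 'j' vs 'j' = match
Total differences: 1

1


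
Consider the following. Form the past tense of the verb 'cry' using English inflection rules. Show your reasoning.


Apply rule: Change -y to -ied. 'cry' becomes 'cried'.

cried


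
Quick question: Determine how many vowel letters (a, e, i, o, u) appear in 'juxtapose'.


Vowels in 'juxtapose': u, a, o, e = 4 vowels.

4


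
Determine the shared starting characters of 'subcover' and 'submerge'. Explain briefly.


Compare from the start: 3 characters match: 'sub'. Mismatch at position 4: 'c' vs 'm'.

sub


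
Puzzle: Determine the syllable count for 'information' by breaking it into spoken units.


Break 'information' into syllables: in-for-ma-tion -> in | for | ma | tion = 4 syllables

4 syllables


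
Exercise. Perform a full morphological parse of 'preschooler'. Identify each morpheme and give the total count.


Step 1: Identify prefix: 'pre' (meaning: before)
Step 2: Identify root: 'school'
Step 3: Identify suffix(es): 'er'
Decomposition: pre- (prefix: before) + school (root) + -er (suffix: one who)
Total morphemes: 3

3 morphemes (pre- (prefix: before) + school (root) + -er (suffix: one who))


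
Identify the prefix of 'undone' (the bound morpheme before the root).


The word 'undone' = 'un' (prefix) + 'done' (root). The prefix is 'un'.

un


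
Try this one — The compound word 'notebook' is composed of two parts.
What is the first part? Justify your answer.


Split 'notebook' into 'note' + 'book'. The first part is 'note'.

note


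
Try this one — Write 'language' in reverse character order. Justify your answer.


Reverse 'language' character by character: 'egaugnal'.

egaugnal


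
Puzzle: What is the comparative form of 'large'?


Apply comparative formation (ends in e: add -r): 'large' -> 'larger'.

larger


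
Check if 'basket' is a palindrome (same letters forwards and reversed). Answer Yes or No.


Forward: 'basket'
Reversed: 'teksab'
They differ.

No


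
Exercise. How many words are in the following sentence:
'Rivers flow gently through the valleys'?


Split into words: Rivers | flow | gently | through | the | valleys = 6 words.

6


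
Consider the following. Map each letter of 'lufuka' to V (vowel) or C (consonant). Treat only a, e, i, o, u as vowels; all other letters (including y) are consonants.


Letter mapping: l = C, u = V, f = C, u = V, k = C, a = V.

CVCVCV


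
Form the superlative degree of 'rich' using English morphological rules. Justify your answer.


Apply superlative formation (add -est): 'rich' -> 'richest'.

richest


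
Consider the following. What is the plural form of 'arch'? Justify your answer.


Apply rule: Add -es (sibilant/fricative ending). 'arch' becomes 'arches'.

arches


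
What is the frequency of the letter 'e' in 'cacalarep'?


Letter 'e' in 'cacalarep': found at position(s) 8 = 1 occurrence(s).

1


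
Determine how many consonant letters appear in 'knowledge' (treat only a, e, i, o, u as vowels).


Consonants in 'knowledge': k, n, w, l, d, g = 6 consonants.

6


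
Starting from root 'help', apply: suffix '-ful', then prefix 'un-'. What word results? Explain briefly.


Step 1: Add suffix '-ful' to 'help' = 'helpful'
Step 2: Add prefix 'un-' to 'helpful' = 'unhelpful'

unhelpful


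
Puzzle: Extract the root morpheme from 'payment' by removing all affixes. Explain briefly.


Remove suffix '-ment' from 'payment' to get root 'pay'.

pay


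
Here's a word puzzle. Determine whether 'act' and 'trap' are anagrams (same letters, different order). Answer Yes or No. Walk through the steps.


Sorted letters of 'act': 'act'
Sorted letters of 'trap': 'aprt'
They do not match.

No


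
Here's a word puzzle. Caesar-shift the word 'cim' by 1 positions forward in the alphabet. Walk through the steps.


Shift each letter by 1: c -> d, i -> j, m -> n. Result: 'djn'.

djn


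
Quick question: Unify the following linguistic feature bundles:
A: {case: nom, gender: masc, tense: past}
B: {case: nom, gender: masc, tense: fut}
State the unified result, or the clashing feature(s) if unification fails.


Compare features:
case: A=nom vs B=nom -> unified: nom
gender: A=masc vs B=masc -> unified: masc
tense: A=past vs B=fut -> CLASH
Clash detected on feature 'tense' (past vs fut); unification fails.

CLASH on 'tense' (past vs fut)


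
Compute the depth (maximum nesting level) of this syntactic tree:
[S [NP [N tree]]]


Count bracket nesting levels:
'[' at pos 0: depth = 1
'[' at pos 3: depth = 2
'[' at pos 7: depth = 3
Maximum depth reached: 3

3


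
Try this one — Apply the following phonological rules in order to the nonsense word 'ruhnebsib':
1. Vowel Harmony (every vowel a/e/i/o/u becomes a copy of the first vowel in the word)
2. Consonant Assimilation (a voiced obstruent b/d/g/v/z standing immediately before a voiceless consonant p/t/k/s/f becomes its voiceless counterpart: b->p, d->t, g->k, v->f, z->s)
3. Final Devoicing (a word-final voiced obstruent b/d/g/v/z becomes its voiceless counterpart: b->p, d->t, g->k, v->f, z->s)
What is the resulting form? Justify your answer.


Starting form: 'ruhnebsib'
Rule 1: Vowel Harmony: all vowels become 'u' (matching first vowel). 'ruhnebsib' -> 'ruhnubsub'
Rule 2: Consonant Assimilation: voiced obstruent before voiceless consonant becomes voiceless ('bs' -> 'ps'). 'ruhnubsub' -> 'ruhnupsub'
Rule 3: Final Devoicing: word-final voiced obstruent 'b' becomes voiceless 'p'. 'ruhnupsub' -> 'ruhnupsup'
Final form: 'ruhnupsup'

ruhnupsup


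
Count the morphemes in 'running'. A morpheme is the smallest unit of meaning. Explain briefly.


Decomposition: run (root) + -ing (suffix) = 2 morpheme(s)

2 morphemes


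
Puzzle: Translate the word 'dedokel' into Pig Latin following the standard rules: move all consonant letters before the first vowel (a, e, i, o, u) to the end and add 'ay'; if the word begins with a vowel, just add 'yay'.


'dedokel': move consonant cluster 'd' to end and add 'ay': 'edokelday'.

edokelday


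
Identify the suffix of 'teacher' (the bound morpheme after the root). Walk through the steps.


The word 'teacher' = 'teach' (root) + '-er' (suffix). The suffix is '-er'.

er


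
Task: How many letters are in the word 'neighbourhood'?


Spell out 'neighbourhood' and number each letter: n(1), e(2), i(3), g(4), h(5), b(6), o(7), u(8), r(9), h(10), o(11), o(12), d(13). Total: 13 letters.

13


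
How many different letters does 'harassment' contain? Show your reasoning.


Unique letters in 'harassment': {a, e, h, m, n, r, s, t} = 8 distinct letters.

8


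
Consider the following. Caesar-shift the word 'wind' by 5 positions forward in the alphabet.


Shift each letter by 5: w -> b, i -> n, n -> s, d -> i. Result: 'bnsi'.

bnsi


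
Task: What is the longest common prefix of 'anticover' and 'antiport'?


Compare from the start: 4 characters match: 'anti'. Mismatch at position 5: 'c' vs 'p'.

anti


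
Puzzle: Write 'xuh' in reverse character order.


Reverse 'xuh' character by character: 'hux'.

hux


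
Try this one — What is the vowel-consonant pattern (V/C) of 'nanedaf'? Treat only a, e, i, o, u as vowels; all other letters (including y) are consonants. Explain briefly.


Letter mapping: n = C, a = V, n = C, e = V, d = C, a = V, f = C.

CVCVCVC


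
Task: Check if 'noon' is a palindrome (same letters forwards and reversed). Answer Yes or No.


Forward: 'noon'
Reversed: 'noon'
They are identical.

Yes


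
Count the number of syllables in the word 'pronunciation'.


Break 'pronunciation' into syllables: pro-nun-ci-a-tion -> pro | nun | ci | a | tion = 5 syllables

5 syllables


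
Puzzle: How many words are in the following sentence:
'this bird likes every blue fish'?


Split into words: this | bird | likes | every | blue | fish = 6 words.

6


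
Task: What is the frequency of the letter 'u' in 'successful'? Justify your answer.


Letter 'u' in 'successful': found at position(s) 2, 9 = 2 occurrence(s).

2


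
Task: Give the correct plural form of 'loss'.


Apply rule: Add -es (sibilant/fricative ending). 'loss' becomes 'losses'.

losses


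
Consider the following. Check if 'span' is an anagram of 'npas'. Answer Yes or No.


Sorted letters of 'span': 'anps'
Sorted letters of 'npas': 'anps'
They match.

Yes


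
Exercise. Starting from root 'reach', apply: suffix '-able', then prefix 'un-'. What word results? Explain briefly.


Step 1: Add suffix '-able' to 'reach' = 'reachable'
Step 2: Add prefix 'un-' to 'reachable' = 'unreachable'

unreachable


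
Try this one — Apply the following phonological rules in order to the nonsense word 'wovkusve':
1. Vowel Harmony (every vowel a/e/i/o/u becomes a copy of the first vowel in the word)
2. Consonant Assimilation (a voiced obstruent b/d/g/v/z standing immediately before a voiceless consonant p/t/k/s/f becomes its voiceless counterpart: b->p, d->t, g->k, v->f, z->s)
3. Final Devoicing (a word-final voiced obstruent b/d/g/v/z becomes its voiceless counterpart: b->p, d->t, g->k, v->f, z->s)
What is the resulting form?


Starting form: 'wovkusve'
Rule 1: Vowel Harmony: all vowels become 'o' (matching first vowel). 'wovkusve' -> 'wovkosvo'
Rule 2: Consonant Assimilation: voiced obstruent before voiceless consonant becomes voiceless ('vk' -> 'fk'). 'wovkosvo' -> 'wofkosvo'
Rule 3: Final Devoicing: the word ends in the vowel 'o', not a consonant. No change.
Final form: 'wofkosvo'

wofkosvo


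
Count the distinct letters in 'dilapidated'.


Unique letters in 'dilapidated': {a, d, e, i, l, p, t} = 7 distinct letters.

7


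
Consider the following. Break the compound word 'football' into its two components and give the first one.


Split 'football' into 'foot' + 'ball'. The first part is 'foot'.

foot


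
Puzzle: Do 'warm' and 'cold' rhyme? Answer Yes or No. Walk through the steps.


Rime (stressed vowel + following sounds) of 'warm': -arm = /ɔːrm/
Rime of 'cold': -old = /oʊld/
/ɔːrm/ and /oʊld/ are different ending sounds, so the words do not rhyme.

No


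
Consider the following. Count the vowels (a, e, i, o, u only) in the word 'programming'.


Vowels in 'programming': o, a, i = 3 vowels.

3


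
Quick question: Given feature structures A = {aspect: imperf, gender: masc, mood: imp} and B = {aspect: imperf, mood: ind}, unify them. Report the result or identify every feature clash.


Compare features:
aspect: A=imperf vs B=imperf -> unified: imperf
gender: A=masc vs B=_ -> unified: masc
mood: A=imp vs B=ind -> CLASH
Clash detected on feature 'mood' (imp vs ind); unification fails.

CLASH on 'mood' (imp vs ind)


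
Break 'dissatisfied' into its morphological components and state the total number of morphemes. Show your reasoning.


Step 1: Identify prefix: 'dis' (meaning: not/apart)
Step 2: Identify root: 'satisfy'
Step 3: Identify suffix(es): 'ed'
Decomposition: dis- (prefix: not/apart) + satisfy (root) + -ed (suffix: past)
Total morphemes: 3

3 morphemes (dis- (prefix: not/apart) + satisfy (root) + -ed (suffix: past))


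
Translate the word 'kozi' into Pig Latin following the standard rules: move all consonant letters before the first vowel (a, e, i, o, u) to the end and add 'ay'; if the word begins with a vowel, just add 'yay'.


'kozi': move consonant cluster 'k' to end and add 'ay': 'ozikay'.

ozikay


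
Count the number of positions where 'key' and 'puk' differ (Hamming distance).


Alignment:
Position 1: 'k' vs 'p' = DIFFER
Position 2: 'e' vs 'u' = DIFFER
Position 3: 'y' vs 'k' = DIFFER
Total differences: 3

3


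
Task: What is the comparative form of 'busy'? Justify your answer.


Apply comparative formation (consonant + y: change y to i, add -er): 'busy' -> 'busier'.

busier


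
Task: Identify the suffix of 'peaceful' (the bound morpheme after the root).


The word 'peaceful' = 'peace' (root) + '-ful' (suffix). The suffix is '-ful'.

ful


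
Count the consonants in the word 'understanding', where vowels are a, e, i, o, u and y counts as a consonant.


Consonants in 'understanding': n, d, r, s, t, n, d, n, g = 9 consonants.

9


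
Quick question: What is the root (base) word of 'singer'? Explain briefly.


Remove suffix '-er' from 'singer' to get root 'sing'.

sing


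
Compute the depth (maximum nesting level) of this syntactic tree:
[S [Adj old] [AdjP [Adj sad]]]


Count bracket nesting levels:
'[' at pos 0: depth = 1
'[' at pos 3: depth = 2
'[' at pos 13: depth = 2
'[' at pos 19: depth = 3
Maximum depth reached: 3

3


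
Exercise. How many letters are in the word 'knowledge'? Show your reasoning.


Spell out 'knowledge' and number each letter: k(1), n(2), o(3), w(4), l(5), e(6), d(7), g(8), e(9). Total: 9 letters.

9


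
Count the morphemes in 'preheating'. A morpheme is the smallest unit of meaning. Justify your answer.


Decomposition: pre- (prefix) + heat (root) + -ing (suffix) = 3 morpheme(s)

3 morphemes


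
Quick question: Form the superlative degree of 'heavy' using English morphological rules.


Apply superlative formation (consonant + y: change y to i, add -est): 'heavy' -> 'heaviest'.

heaviest


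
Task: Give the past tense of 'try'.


Apply rule: Change -y to -ied. 'try' becomes 'tried'.

tried


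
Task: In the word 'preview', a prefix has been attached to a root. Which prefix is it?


The word 'preview' = 'pre' (prefix) + 'view' (root). The prefix is 'pre'.

pre


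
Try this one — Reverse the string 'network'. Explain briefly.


Reverse 'network' character by character: 'krowten'.

krowten


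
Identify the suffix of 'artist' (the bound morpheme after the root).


The word 'artist' = 'art' (root) + '-ist' (suffix). The suffix is '-ist'.

ist


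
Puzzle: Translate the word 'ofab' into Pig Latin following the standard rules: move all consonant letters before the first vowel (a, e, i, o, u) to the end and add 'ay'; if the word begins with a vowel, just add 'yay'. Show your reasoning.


'ofab' starts with a vowel, so add 'yay': 'ofabyay'.

ofabyay


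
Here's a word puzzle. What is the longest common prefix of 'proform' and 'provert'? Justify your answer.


Compare from the start: 3 characters match: 'pro'. Mismatch at position 4: 'f' vs 'v'.

pro


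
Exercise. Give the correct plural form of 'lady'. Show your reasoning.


Apply rule: Change -y to -ies (consonant + y). 'lady' becomes 'ladies'.

ladies


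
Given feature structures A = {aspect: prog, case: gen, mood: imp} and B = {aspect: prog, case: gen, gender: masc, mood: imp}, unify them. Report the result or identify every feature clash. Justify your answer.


Compare features:
aspect: A=prog vs B=prog -> unified: prog
case: A=gen vs B=gen -> unified: gen
gender: A=_ vs B=masc -> unified: masc
mood: A=imp vs B=imp -> unified: imp
No clashes found.

Unified: {aspect: prog, case: gen, gender: masc, mood: imp}


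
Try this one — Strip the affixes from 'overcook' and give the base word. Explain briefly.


Remove prefix 'over' from 'overcook' to get root 'cook'.

cook


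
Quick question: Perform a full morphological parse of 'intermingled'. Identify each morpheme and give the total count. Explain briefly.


Step 1: Identify prefix: 'inter' (meaning: between)
Step 2: Identify root: 'mingle'
Step 3: Identify suffix(es): 'ed'
Decomposition: inter- (prefix: between) + mingle (root) + -ed (suffix: past)
Total morphemes: 3

3 morphemes (inter- (prefix: between) + mingle (root) + -ed (suffix: past))


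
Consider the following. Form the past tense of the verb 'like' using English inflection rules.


Apply rule: Add -d (word ends in -e). 'like' becomes 'liked'.

liked


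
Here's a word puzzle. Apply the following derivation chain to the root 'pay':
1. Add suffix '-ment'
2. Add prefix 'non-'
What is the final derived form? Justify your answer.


Step 1: Add suffix '-ment' to 'pay' = 'payment'
Step 2: Add prefix 'non-' to 'payment' = 'nonpayment'

nonpayment


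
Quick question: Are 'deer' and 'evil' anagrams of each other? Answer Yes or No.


Sorted letters of 'deer': 'deer'
Sorted letters of 'evil': 'eilv'
They do not match.

No


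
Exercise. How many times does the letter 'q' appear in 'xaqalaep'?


Letter 'q' in 'xaqalaep': found at position(s) 3 = 1 occurrence(s).

1


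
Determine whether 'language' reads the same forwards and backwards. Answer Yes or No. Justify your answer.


Forward: 'language'
Reversed: 'egaugnal'
They differ.

No


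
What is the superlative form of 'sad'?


Apply superlative formation (double final consonant, add -est): 'sad' -> 'saddest'.

saddest


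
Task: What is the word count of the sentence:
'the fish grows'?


Split into words: the | fish | grows = 3 words.

3


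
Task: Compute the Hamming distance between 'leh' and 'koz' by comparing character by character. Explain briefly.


Alignment:
Position 1: 'l' vs 'k' = DIFFER
Position 2: 'e' vs 'o' = DIFFER
Position 3: 'h' vs 'z' = DIFFER
Total differences: 3

3


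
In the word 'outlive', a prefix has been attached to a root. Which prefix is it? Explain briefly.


The word 'outlive' = 'out' (prefix) + 'live' (root). The prefix is 'out'.

out


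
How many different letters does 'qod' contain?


Unique letters in 'qod': {d, o, q} = 3 distinct letters.

3


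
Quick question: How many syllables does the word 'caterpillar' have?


Break 'caterpillar' into syllables: cat-er-pil-lar -> cat | er | pil | lar = 4 syllables

4 syllables


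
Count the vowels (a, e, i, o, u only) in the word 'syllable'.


Vowels in 'syllable': a, e = 2 vowels.

2


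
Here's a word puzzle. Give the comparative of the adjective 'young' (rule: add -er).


Apply comparative formation (add -er): 'young' -> 'younger'.

younger


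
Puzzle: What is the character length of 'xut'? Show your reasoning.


Spell out 'xut' and number each letter: x(1), u(2), t(3). Total: 3 letters.

3


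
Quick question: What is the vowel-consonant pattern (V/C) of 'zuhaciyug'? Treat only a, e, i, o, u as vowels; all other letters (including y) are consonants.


Letter mapping: z = C, u = V, h = C, a = V, c = C, i = V, y = C, u = V, g = C.

CVCVCVCVC


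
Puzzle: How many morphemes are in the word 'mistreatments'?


Decomposition: mis- (prefix) + treat (root) + -ment (suffix) + -s (plural) = 4 morpheme(s)

4 morphemes


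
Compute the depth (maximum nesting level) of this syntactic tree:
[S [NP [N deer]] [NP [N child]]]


Count bracket nesting levels:
'[' at pos 0: depth = 1
'[' at pos 3: depth = 2
'[' at pos 7: depth = 3
'[' at pos 17: depth = 2
'[' at pos 21: depth = 3
Maximum depth reached: 3

3


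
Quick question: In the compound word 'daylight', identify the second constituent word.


Split 'daylight' into 'day' + 'light'. The second part is 'light'.

light


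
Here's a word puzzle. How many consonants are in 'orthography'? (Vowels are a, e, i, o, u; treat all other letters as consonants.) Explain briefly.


Consonants in 'orthography': r, t, h, g, r, p, h, y = 8 consonants.

8


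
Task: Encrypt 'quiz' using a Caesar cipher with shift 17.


Shift each letter by 17: q -> h, u -> l, i -> z, z -> q. Result: 'hlzq'.

hlzq


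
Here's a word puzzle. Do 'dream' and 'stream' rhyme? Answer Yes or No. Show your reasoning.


Rime (stressed vowel + following sounds) of 'dream': -eam = /iːm/
Rime of 'stream': -eam = /iːm/
/iːm/ and /iːm/ are the same ending sound, so the words rhyme.

Yes


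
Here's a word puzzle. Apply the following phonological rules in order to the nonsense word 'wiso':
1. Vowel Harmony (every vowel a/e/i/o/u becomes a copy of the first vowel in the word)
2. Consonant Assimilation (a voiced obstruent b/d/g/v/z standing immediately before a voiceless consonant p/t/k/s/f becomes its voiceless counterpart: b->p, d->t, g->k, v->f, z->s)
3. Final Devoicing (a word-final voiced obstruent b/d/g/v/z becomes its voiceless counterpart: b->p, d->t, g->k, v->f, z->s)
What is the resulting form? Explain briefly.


Starting form: 'wiso'
Rule 1: Vowel Harmony: all vowels become 'i' (matching first vowel). 'wiso' -> 'wisi'
Rule 2: Consonant Assimilation: no voiced obstruent (b/d/g/v/z) stands immediately before a voiceless consonant (p/t/k/s/f). No change.
Rule 3: Final Devoicing: the word ends in the vowel 'i', not a consonant. No change.
Final form: 'wisi'

wisi


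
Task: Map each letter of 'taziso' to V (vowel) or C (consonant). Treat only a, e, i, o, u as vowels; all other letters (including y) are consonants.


Letter mapping: t = C, a = V, z = C, i = V, s = C, o = V.

CVCVCV


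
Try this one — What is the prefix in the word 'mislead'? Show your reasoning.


The word 'mislead' = 'mis' (prefix) + 'lead' (root). The prefix is 'mis'.

mis


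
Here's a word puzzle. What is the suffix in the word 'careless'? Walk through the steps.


The word 'careless' = 'care' (root) + '-less' (suffix). The suffix is '-less'.

less


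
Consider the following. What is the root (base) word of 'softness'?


Remove suffix '-ness' from 'softness' to get root 'soft'.

soft


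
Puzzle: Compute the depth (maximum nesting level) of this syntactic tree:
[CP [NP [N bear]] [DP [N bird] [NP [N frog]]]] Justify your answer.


Count bracket nesting levels:
'[' at pos 0: depth = 1
'[' at pos 4: depth = 2
'[' at pos 8: depth = 3
'[' at pos 18: depth = 2
'[' at pos 22: depth = 3
'[' at pos 31: depth = 3
'[' at pos 35: depth = 4
Maximum depth reached: 4

4


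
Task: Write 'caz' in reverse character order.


Reverse 'caz' character by character: 'zac'.

zac


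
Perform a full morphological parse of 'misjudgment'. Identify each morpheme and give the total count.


Step 1: Identify prefix: 'mis' (meaning: wrongly)
Step 2: Identify root: 'judge'
Step 3: Identify suffix(es): 'ment'
Decomposition: mis- (prefix: wrongly) + judge (root) + -ment (suffix: action/result)
Total morphemes: 3

3 morphemes (mis- (prefix: wrongly) + judge (root) + -ment (suffix: action/result))


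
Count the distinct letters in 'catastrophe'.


Unique letters in 'catastrophe': {a, c, e, h, o, p, r, s, t} = 9 distinct letters.

9


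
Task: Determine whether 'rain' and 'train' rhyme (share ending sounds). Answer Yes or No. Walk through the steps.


Rime (stressed vowel + following sounds) of 'rain': -ain = /eɪn/
Rime of 'train': -ain = /eɪn/
/eɪn/ and /eɪn/ are the same ending sound, so the words rhyme.

Yes


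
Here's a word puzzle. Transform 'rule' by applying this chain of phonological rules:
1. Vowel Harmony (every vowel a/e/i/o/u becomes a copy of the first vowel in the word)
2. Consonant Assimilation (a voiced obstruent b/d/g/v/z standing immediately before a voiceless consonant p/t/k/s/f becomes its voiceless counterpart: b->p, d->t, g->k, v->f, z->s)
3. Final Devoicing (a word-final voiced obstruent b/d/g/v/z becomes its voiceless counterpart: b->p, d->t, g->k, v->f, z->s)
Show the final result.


Starting form: 'rule'
Rule 1: Vowel Harmony: all vowels become 'u' (matching first vowel). 'rule' -> 'rulu'
Rule 2: Consonant Assimilation: no voiced obstruent (b/d/g/v/z) stands immediately before a voiceless consonant (p/t/k/s/f). No change.
Rule 3: Final Devoicing: the word ends in the vowel 'u', not a consonant. No change.
Final form: 'rulu'

rulu


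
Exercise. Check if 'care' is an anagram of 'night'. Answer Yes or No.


Sorted letters of 'care': 'acer'
Sorted letters of 'night': 'ghint'
They do not match.

No


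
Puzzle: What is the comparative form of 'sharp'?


Apply comparative formation (add -er): 'sharp' -> 'sharper'.

sharper


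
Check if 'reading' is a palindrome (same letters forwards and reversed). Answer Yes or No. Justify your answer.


Forward: 'reading'
Reversed: 'gnidaer'
They differ.

No


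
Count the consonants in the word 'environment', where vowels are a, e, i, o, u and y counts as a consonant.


Consonants in 'environment': n, v, r, n, m, n, t = 7 consonants.

7


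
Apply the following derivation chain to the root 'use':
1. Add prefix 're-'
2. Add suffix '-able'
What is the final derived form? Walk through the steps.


Step 1: Add prefix 're-' to 'use' = 'reuse'
Step 2: Add suffix '-able' to 'reuse' = 'reusable'

reusable


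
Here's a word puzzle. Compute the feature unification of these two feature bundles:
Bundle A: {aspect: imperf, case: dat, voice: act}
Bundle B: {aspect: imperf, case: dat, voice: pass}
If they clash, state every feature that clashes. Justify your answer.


Compare features:
aspect: A=imperf vs B=imperf -> unified: imperf
case: A=dat vs B=dat -> unified: dat
voice: A=act vs B=pass -> CLASH
Clash detected on feature 'voice' (act vs pass); unification fails.

CLASH on 'voice' (act vs pass)


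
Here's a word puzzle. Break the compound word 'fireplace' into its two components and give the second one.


Split 'fireplace' into 'fire' + 'place'. The second part is 'place'.

place


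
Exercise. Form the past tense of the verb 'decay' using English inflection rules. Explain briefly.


Apply rule: Add -ed. 'decay' becomes 'decayed'.

decayed


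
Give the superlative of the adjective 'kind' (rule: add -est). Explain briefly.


Apply superlative formation (add -est): 'kind' -> 'kindest'.

kindest


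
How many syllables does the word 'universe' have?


Break 'universe' into syllables: u-ni-verse -> u | ni | verse = 3 syllables

3 syllables


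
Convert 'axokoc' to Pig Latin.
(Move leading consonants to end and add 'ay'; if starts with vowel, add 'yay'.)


'axokoc' starts with a vowel, so add 'yay': 'axokocyay'.

axokocyay


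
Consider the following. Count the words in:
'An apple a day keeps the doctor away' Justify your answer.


Split into words: An | apple | a | day | keeps | the | doctor | away = 8 words.

8


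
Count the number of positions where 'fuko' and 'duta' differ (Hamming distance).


Alignment:
Position 1: 'f' vs 'd' = DIFFER
Position 2: 'u' vs 'u' = match
Position 3: 'k' vs 't' = DIFFER
Position 4: 'o' vs 'a' = DIFFER
Total differences: 3

3


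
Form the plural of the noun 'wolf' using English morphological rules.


Apply rule: Change -f to -ves. 'wolf' becomes 'wolves'.

wolves


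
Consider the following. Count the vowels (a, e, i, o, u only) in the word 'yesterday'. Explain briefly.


Vowels in 'yesterday': e, e, a = 3 vowels.

3


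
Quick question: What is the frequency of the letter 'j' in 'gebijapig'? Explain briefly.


Letter 'j' in 'gebijapig': found at position(s) 5 = 1 occurrence(s).

1


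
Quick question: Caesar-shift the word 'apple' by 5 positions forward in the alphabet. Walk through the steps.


Shift each letter by 5: a -> f, p -> u, p -> u, l -> q, e -> j. Result: 'fuuqj'.

fuuqj


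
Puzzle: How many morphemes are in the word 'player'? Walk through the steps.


Decomposition: play (root) + -er (suffix) = 2 morpheme(s)

2 morphemes


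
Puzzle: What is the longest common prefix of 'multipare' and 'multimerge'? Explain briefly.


Compare from the start: 5 characters match: 'multi'. Mismatch at position 6: 'p' vs 'm'.

multi


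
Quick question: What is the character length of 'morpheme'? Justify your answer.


Spell out 'morpheme' and number each letter: m(1), o(2), r(3), p(4), h(5), e(6), m(7), e(8). Total: 8 letters.

8


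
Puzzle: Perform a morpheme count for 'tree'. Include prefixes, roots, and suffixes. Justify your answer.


Decomposition: tree (free morpheme) = 1 morpheme(s)

1 morphemes


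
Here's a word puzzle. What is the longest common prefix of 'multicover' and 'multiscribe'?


Compare from the start: 5 characters match: 'multi'. Mismatch at position 6: 'c' vs 's'.

multi


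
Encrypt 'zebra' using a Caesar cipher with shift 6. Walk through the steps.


Shift each letter by 6: z -> f, e -> k, b -> h, r -> x, a -> g. Result: 'fkhxg'.

fkhxg


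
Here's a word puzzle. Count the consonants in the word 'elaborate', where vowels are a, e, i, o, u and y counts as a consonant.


Consonants in 'elaborate': l, b, r, t = 4 consonants.

4


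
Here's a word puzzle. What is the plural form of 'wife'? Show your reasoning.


Apply rule: Change -fe to -ves. 'wife' becomes 'wives'.

wives


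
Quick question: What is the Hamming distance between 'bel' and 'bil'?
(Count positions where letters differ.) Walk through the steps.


Alignment:
Position 1: 'b' vs 'b' = match
Position 2: 'e' vs 'i' = DIFFER
Position 3: 'l' vs 'l' = match
Total differences: 1

1


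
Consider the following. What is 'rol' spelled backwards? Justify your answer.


Reverse 'rol' character by character: 'lor'.

lor


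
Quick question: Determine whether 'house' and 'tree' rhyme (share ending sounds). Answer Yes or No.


Rime (stressed vowel + following sounds) of 'house': -ouse = /aʊs/
Rime of 'tree': -ee = /iː/
/aʊs/ and /iː/ are different ending sounds, so the words do not rhyme.

No


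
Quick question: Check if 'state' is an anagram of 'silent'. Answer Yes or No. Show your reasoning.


Sorted letters of 'state': 'aestt'
Sorted letters of 'silent': 'eilnst'
They do not match.

No


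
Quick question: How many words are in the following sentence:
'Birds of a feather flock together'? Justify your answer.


Split into words: Birds | of | a | feather | flock | together = 6 words.

6


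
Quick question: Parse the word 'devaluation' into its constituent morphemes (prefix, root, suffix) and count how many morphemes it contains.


Step 1: Identify prefix: 'de' (meaning: reverse/remove)
Step 2: Identify root: 'value'
Step 3: Identify suffix(es): 'ation'
Decomposition: de- (prefix: reverse/remove) + value (root) + -ation (suffix: act of)
Total morphemes: 3

3 morphemes (de- (prefix: reverse/remove) + value (root) + -ation (suffix: act of))


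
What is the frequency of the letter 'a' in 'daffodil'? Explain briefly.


Letter 'a' in 'daffodil': found at position(s) 2 = 1 occurrence(s).

1


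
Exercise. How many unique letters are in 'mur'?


Unique letters in 'mur': {m, r, u} = 3 distinct letters.

3


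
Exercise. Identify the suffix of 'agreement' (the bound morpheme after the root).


The word 'agreement' = 'agree' (root) + '-ment' (suffix). The suffix is '-ment'.

ment


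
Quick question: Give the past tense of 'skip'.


Apply rule: Double final consonant and add -ed. 'skip' becomes 'skipped'.

skipped


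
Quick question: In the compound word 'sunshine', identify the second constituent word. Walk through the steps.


Split 'sunshine' into 'sun' + 'shine'. The second part is 'shine'.

shine


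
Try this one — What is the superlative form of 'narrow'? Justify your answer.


Apply superlative formation (add -est): 'narrow' -> 'narrowest'.

narrowest


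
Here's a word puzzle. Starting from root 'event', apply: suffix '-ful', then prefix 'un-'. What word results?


Step 1: Add suffix '-ful' to 'event' = 'eventful'
Step 2: Add prefix 'un-' to 'eventful' = 'uneventful'

uneventful


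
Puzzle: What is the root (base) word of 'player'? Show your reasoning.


Remove suffix '-er' from 'player' to get root 'play'.

play


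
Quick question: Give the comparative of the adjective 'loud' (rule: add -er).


Apply comparative formation (add -er): 'loud' -> 'louder'.

louder


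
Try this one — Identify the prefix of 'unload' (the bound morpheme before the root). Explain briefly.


The word 'unload' = 'un' (prefix) + 'load' (root). The prefix is 'un'.

un


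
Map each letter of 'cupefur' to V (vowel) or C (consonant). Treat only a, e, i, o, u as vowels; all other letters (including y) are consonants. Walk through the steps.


Letter mapping: c = C, u = V, p = C, e = V, f = C, u = V, r = C.

CVCVCVC


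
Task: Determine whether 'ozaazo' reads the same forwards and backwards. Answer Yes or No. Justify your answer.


Forward: 'ozaazo'
Reversed: 'ozaazo'
They are identical.

Yes


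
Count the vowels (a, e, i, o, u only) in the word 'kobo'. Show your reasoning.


Vowels in 'kobo': o, o = 2 vowels.

2
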